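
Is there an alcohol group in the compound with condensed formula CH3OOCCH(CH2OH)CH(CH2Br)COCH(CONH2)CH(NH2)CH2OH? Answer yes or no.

yes

Taking each segment in turn:
  CH3OOC: CH3O–C(=O)–: carbonyl C bonded to C and to –OCH3 → ester (not ketone + ether).
  CH(CH2OH): pendant –CH2OH on an sp³ backbone C → alcohol.
  CH(CH2Br): pendant –CH2X: halogen on sp³ carbon → alkyl halide.
  CO: –C(=O)– with carbon on both sides → ketone.
  CH(CONH2): pendant –CONH2: carbonyl C bonded to C and N → amide.
  CH(NH2): –NH2 on an sp³ carbon with no adjacent C=O → amine.
  CH2OH: –OH on an sp³ carbon → alcohol.
The CH(CH2OH) segment supplies the alcohol: pendant –CH2OH on an sp³ backbone C → alcohol.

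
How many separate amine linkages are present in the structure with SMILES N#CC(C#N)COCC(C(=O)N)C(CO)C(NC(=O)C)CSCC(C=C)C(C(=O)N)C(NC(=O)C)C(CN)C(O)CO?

1

Working along the chain:
  N≡C: N≡C–: carbon triple-bonded to nitrogen → nitrile.
  CH(CN): pendant –C≡N: nitrile.
  CH2OCH2: C–O–C with sp³ carbons on both sides and no adjacent C=O → ether.
  CH(CONH2): pendant –CONH2: carbonyl C bonded to C and N → amide.
  CH(CH2OH): pendant –CH2OH on an sp³ backbone C → alcohol.
  CH(NHCOCH3): pendant –NHC(=O)CH3: N bonded to a carbonyl → amide (not amine).
  CH2SCH2: C–S–C linkage → sulfide (thioether).
  CH(CH=CH2): pendant –CH=CH2: C=C double bond → alkene.
  CH(CONH2): pendant –CONH2: carbonyl C bonded to C and N → amide.
  CH(NHCOCH3): pendant –NHC(=O)CH3: N bonded to a carbonyl → amide (not amine).
  CH(CH2NH2): pendant –CH2NH2: N on sp³ C, no adjacent C=O → amine.
  CH(OH): –OH on an sp³ carbon → alcohol (secondary).
  CH2OH: –OH on an sp³ carbon → alcohol.
Amine appears at: CH(CH2NH2) → 1.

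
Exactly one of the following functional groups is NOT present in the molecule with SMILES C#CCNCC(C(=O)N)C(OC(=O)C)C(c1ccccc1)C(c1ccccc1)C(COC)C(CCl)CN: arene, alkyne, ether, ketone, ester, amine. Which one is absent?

ester: present (CH(OCOCH3) — pendant –OC(=O)CH3: an acyloxy group → ester).
alkyne: present (HC≡C — C≡C triple bond → alkyne).
ether: present (CH(CH2OCH3) — pendant –CH2OCH3: C–O–C linkage → ether).
arene: present (CH(C6H5) — pendant –C6H5: benzene ring → arene).
amine: present (CH2NHCH2 — C–N–C with sp³ carbons and no adjacent C=O → amine (secondary)).
ketone: absent. In CH(OCOCH3), the C=O is bonded to an –O–C group, which defines an ester, not a ketone. In CH(CONH2), the C=O is bonded to nitrogen, which defines an amide, not a ketone.

ketone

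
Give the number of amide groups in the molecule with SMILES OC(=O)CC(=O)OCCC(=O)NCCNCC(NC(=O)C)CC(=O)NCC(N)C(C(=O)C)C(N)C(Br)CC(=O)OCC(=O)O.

3

–COOH: carbonyl C bonded to –OH and C → carboxylic acid (the –OH is not a separate alcohol).
–C(=O)–O–C with C on the carbonyl side → ester.
–C(=O)–N– linkage → amide (the N is not an amine).
C–N–C with sp³ carbons and no adjacent C=O → amine (secondary).
pendant –NHC(=O)CH3: N bonded to a carbonyl → amide (not amine).
–C(=O)–N– linkage → amide (the N is not an amine).
–NH2 on an sp³ carbon with no adjacent C=O → amine.
pendant –COCH3: carbonyl C bonded to two carbons → ketone.
–NH2 on an sp³ carbon with no adjacent C=O → amine.
halogen on an sp³ carbon → alkyl halide.
–C(=O)–O–C with C on the carbonyl side → ester.
–COOH: carbonyl C bonded to –OH and C → carboxylic acid (the –OH is not a separate alcohol).
Amide appears at: CH2CONHCH2, CH(NHCOCH3), CH2CONHCH2 → 3.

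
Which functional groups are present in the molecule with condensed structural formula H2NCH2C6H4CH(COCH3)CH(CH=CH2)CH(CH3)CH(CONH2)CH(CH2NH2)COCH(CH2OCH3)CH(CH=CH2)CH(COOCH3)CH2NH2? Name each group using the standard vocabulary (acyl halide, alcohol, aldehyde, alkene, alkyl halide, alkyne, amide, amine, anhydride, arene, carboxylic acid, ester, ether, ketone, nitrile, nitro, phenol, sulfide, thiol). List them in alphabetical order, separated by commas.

alkene, amide, amine, arene, ester, ether, ketone

Taking each segment in turn:
  H2NCH2: –NH2 on an sp³ carbon with no adjacent C=O → amine.
  C6H4: para-disubstituted benzene ring → arene.
  CH(COCH3): pendant –COCH3: carbonyl C bonded to two carbons → ketone.
  CH(CH=CH2): pendant –CH=CH2: C=C double bond → alkene.
  CH(CONH2): pendant –CONH2: carbonyl C bonded to C and N → amide.
  CH(CH2NH2): pendant –CH2NH2: N on sp³ C, no adjacent C=O → amine.
  CO: –C(=O)– with carbon on both sides → ketone.
  CH(CH2OCH3): pendant –CH2OCH3: C–O–C linkage → ether.
  CH(CH=CH2): pendant –CH=CH2: C=C double bond → alkene.
  CH(COOCH3): pendant –COOCH3: carbonyl C bonded to C and –OCH3 → ester.
  CH2NH2: –NH2 on an sp³ carbon with no adjacent C=O → amine.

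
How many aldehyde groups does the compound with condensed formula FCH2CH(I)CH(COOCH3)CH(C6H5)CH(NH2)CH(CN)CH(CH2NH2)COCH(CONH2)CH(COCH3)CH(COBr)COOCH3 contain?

halogen on an sp³ carbon → alkyl halide.
halogen on an sp³ carbon → alkyl halide.
pendant –COOCH3: carbonyl C bonded to C and –OCH3 → ester.
pendant –C6H5: benzene ring → arene.
–NH2 on an sp³ carbon with no adjacent C=O → amine.
pendant –C≡N: nitrile.
pendant –CH2NH2: N on sp³ C, no adjacent C=O → amine.
–C(=O)– with carbon on both sides → ketone.
pendant –CONH2: carbonyl C bonded to C and N → amide.
pendant –COCH3: carbonyl C bonded to two carbons → ketone.
pendant –C(=O)X: carbonyl C bonded to C and halogen → acyl halide.
–C(=O)OCH3: carbonyl C bonded to C and to –OCH3 → ester (not ketone + ether).
No segment is a aldehyde: CH(COOCH3) is ester, not aldehyde; CO is ketone, not aldehyde; CH(COCH3) is ketone, not aldehyde. → 0.

0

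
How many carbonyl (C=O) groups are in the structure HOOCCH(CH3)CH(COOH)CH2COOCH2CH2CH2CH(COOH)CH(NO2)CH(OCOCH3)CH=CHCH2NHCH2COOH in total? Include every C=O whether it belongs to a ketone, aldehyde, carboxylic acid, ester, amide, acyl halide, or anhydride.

6

HOOC: carboxylic acid, 1 C=O (running total 1).
CH(COOH): carboxylic acid, 1 C=O (running total 2).
CH2COOCH2: ester, 1 C=O (running total 3).
CH(COOH): carboxylic acid, 1 C=O (running total 4).
CH(OCOCH3): ester, 1 C=O (running total 5).
COOH: carboxylic acid, 1 C=O (running total 6).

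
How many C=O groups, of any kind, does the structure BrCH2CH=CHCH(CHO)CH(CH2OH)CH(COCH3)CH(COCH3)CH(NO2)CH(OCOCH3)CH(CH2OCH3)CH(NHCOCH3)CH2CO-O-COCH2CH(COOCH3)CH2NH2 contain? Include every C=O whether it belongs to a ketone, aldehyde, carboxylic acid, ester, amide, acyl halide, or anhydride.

CH(CHO): aldehyde, 1 C=O (running total 1).
CH(COCH3): ketone, 1 C=O (running total 2).
CH(COCH3): ketone, 1 C=O (running total 3).
CH(OCOCH3): ester, 1 C=O (running total 4).
CH(NHCOCH3): amide, 1 C=O (running total 5).
CH2CO-O-COCH2: anhydride, 2 C=O (running total 7).
CH(COOCH3): ester, 1 C=O (running total 8).

8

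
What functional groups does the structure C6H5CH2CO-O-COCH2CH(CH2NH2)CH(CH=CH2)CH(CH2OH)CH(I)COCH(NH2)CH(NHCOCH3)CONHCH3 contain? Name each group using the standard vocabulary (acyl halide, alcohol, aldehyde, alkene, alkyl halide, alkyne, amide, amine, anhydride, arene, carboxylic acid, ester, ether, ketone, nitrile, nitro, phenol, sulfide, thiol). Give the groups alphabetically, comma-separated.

Taking each segment in turn:
  C6H5: C6H5– phenyl ring → arene.
  CH2CO-O-COCH2: two acyl groups sharing one oxygen, –C(=O)–O–C(=O)– → anhydride.
  CH(CH2NH2): pendant –CH2NH2: N on sp³ C, no adjacent C=O → amine.
  CH(CH=CH2): pendant –CH=CH2: C=C double bond → alkene.
  CH(CH2OH): pendant –CH2OH on an sp³ backbone C → alcohol.
  CH(I): halogen on an sp³ carbon → alkyl halide.
  CO: –C(=O)– with carbon on both sides → ketone.
  CH(NH2): –NH2 on an sp³ carbon with no adjacent C=O → amine.
  CH(NHCOCH3): pendant –NHC(=O)CH3: N bonded to a carbonyl → amide (not amine).
  CONHCH3: –C(=O)NHCH3: carbonyl C bonded to C and to N → amide (the N is not an amine).

alcohol, alkene, alkyl halide, amide, amine, anhydride, arene, ketone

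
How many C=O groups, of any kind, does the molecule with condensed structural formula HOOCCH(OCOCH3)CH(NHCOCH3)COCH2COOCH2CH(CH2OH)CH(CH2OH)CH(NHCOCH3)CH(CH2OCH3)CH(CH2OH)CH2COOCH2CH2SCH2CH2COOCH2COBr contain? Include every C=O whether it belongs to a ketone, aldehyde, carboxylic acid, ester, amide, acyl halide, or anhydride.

9

HOOC: carboxylic acid, 1 C=O (running total 1).
CH(OCOCH3): ester, 1 C=O (running total 2).
CH(NHCOCH3): amide, 1 C=O (running total 3).
CO: ketone, 1 C=O (running total 4).
CH2COOCH2: ester, 1 C=O (running total 5).
CH(NHCOCH3): amide, 1 C=O (running total 6).
CH2COOCH2: ester, 1 C=O (running total 7).
CH2COOCH2: ester, 1 C=O (running total 8).
COBr: acyl halide, 1 C=O (running total 9).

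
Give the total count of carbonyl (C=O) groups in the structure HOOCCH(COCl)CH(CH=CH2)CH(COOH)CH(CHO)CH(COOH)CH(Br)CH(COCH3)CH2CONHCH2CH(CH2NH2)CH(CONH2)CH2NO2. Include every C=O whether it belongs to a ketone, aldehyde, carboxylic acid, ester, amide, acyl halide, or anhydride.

8

HOOC: carboxylic acid, 1 C=O (running total 1).
CH(COCl): acyl halide, 1 C=O (running total 2).
CH(COOH): carboxylic acid, 1 C=O (running total 3).
CH(CHO): aldehyde, 1 C=O (running total 4).
CH(COOH): carboxylic acid, 1 C=O (running total 5).
CH(COCH3): ketone, 1 C=O (running total 6).
CH2CONHCH2: amide, 1 C=O (running total 7).
CH(CONH2): amide, 1 C=O (running total 8).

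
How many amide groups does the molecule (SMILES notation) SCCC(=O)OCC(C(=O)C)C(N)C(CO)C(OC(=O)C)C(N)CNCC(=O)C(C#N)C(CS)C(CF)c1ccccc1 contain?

–SH on an sp³ carbon → thiol.
–C(=O)–O–C with C on the carbonyl side → ester.
pendant –COCH3: carbonyl C bonded to two carbons → ketone.
–NH2 on an sp³ carbon with no adjacent C=O → amine.
pendant –CH2OH on an sp³ backbone C → alcohol.
pendant –OC(=O)CH3: an acyloxy group → ester.
–NH2 on an sp³ carbon with no adjacent C=O → amine.
C–N–C with sp³ carbons and no adjacent C=O → amine (secondary).
–C(=O)– with carbon on both sides → ketone.
pendant –C≡N: nitrile.
pendant –CH2SH → thiol.
pendant –CH2X: halogen on sp³ carbon → alkyl halide.
–C6H5 phenyl ring → arene.
No segment is a amide: CH(NH2) is amine, not amide; CH(NH2) is amine, not amide; CH2NHCH2 is amine, not amide. → 0.

0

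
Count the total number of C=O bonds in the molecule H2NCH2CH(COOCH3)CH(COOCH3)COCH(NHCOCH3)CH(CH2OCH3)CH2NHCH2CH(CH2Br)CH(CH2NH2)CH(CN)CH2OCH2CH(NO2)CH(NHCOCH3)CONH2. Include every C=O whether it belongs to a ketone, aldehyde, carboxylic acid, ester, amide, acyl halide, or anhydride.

CH(COOCH3): ester, 1 C=O (running total 1).
CH(COOCH3): ester, 1 C=O (running total 2).
CO: ketone, 1 C=O (running total 3).
CH(NHCOCH3): amide, 1 C=O (running total 4).
CH(NHCOCH3): amide, 1 C=O (running total 5).
CONH2: amide, 1 C=O (running total 6).

6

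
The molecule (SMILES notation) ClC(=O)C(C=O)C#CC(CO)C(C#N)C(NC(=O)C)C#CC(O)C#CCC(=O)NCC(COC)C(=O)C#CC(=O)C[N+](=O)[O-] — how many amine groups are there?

0

Working along the chain:
  ClCO: –C(=O)Cl: carbonyl C bonded to C and to a halogen → acyl halide (not alkyl halide).
  CH(CHO): pendant –CHO: carbonyl C bonded to C and H → aldehyde.
  C≡C: C≡C triple bond → alkyne.
  CH(CH2OH): pendant –CH2OH on an sp³ backbone C → alcohol.
  CH(CN): pendant –C≡N: nitrile.
  CH(NHCOCH3): pendant –NHC(=O)CH3: N bonded to a carbonyl → amide (not amine).
  C≡C: C≡C triple bond → alkyne.
  CH(OH): –OH on an sp³ carbon → alcohol (secondary).
  C≡C: C≡C triple bond → alkyne.
  CH2CONHCH2: –C(=O)–N– linkage → amide (the N is not an amine).
  CH(CH2OCH3): pendant –CH2OCH3: C–O–C linkage → ether.
  CO: –C(=O)– with carbon on both sides → ketone.
  C≡C: C≡C triple bond → alkyne.
  CO: –C(=O)– with carbon on both sides → ketone.
  CH2NO2: –NO2 on carbon → nitro group.
No segment is a amine: CH(CN) is nitrile, not amine; CH(NHCOCH3) is amide, not amine; CH2CONHCH2 is amide, not amine. → 0.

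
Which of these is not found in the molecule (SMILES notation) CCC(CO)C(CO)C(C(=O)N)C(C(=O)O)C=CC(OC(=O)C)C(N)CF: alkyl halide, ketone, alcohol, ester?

ester: present (CH(OCOCH3) — pendant –OC(=O)CH3: an acyloxy group → ester).
alcohol: present (CH(CH2OH) — pendant –CH2OH on an sp³ backbone C → alcohol).
alkyl halide: present (CH2F — halogen on an sp³ carbon → alkyl halide).
ketone: absent. In CH(OCOCH3), the C=O is bonded to an –O–C group, which defines an ester, not a ketone. In CH(CONH2), the C=O is bonded to nitrogen, which defines an amide, not a ketone. In CH(COOH), the C=O bears an –OH, making it a carboxylic acid rather than a ketone.

ketone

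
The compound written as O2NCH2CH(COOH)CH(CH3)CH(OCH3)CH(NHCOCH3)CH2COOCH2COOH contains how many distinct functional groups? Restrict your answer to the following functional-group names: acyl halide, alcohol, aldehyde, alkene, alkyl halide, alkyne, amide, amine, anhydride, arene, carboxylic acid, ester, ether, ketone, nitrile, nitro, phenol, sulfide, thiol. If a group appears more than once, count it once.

5

Working along the chain:
  O2NCH2: –NO2 on carbon → nitro group.
  CH(COOH): pendant –COOH: carbonyl C bonded to C and –OH → carboxylic acid.
  CH(OCH3): pendant –OCH3: C–O–C with sp³ C, no adjacent C=O → ether.
  CH(NHCOCH3): pendant –NHC(=O)CH3: N bonded to a carbonyl → amide (not amine).
  CH2COOCH2: –C(=O)–O–C with C on the carbonyl side → ester.
  COOH: –COOH: carbonyl C bonded to –OH and C → carboxylic acid (the –OH is not a separate alcohol).
Distinct types present: amide, carboxylic acid, ester, ether, nitro.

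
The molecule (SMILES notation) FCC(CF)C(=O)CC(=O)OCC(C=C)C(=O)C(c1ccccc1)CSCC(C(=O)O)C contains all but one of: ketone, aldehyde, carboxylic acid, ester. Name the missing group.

aldehyde

ketone: present (CO — –C(=O)– with carbon on both sides → ketone).
ester: present (CH2COOCH2 — –C(=O)–O–C with C on the carbonyl side → ester).
carboxylic acid: present (CH(COOH) — pendant –COOH: carbonyl C bonded to C and –OH → carboxylic acid).
aldehyde: absent. In CO, the carbonyl carbon is bonded to two carbons, so it is a ketone, not an aldehyde. In CH(COOH), the carbonyl carbon bears –OH, not –H, so it is a carboxylic acid.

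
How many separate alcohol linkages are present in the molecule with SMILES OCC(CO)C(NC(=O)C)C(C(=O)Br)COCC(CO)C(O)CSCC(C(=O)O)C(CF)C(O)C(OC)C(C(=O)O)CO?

6

HO– on an sp³ carbon → alcohol.
pendant –CH2OH on an sp³ backbone C → alcohol.
pendant –NHC(=O)CH3: N bonded to a carbonyl → amide (not amine).
pendant –C(=O)X: carbonyl C bonded to C and halogen → acyl halide.
C–O–C with sp³ carbons on both sides and no adjacent C=O → ether.
pendant –CH2OH on an sp³ backbone C → alcohol.
–OH on an sp³ carbon → alcohol (secondary).
C–S–C linkage → sulfide (thioether).
pendant –COOH: carbonyl C bonded to C and –OH → carboxylic acid.
pendant –CH2X: halogen on sp³ carbon → alkyl halide.
–OH on an sp³ carbon → alcohol (secondary).
pendant –OCH3: C–O–C with sp³ C, no adjacent C=O → ether.
pendant –COOH: carbonyl C bonded to C and –OH → carboxylic acid.
–OH on an sp³ carbon → alcohol.
Alcohol appears at: HOCH2, CH(CH2OH), CH(CH2OH), CH(OH), CH(OH), CH2OH → 6.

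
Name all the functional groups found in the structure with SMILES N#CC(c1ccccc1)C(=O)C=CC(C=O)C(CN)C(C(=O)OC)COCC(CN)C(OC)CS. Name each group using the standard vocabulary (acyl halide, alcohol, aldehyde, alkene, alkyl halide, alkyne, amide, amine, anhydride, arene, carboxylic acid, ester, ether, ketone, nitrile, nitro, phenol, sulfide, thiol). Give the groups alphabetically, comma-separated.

Taking each segment in turn:
  N≡C: N≡C–: carbon triple-bonded to nitrogen → nitrile.
  CH(C6H5): pendant –C6H5: benzene ring → arene.
  CO: –C(=O)– with carbon on both sides → ketone.
  CH=CH: C=C double bond → alkene.
  CH(CHO): pendant –CHO: carbonyl C bonded to C and H → aldehyde.
  CH(CH2NH2): pendant –CH2NH2: N on sp³ C, no adjacent C=O → amine.
  CH(COOCH3): pendant –COOCH3: carbonyl C bonded to C and –OCH3 → ester.
  CH2OCH2: C–O–C with sp³ carbons on both sides and no adjacent C=O → ether.
  CH(CH2NH2): pendant –CH2NH2: N on sp³ C, no adjacent C=O → amine.
  CH(OCH3): pendant –OCH3: C–O–C with sp³ C, no adjacent C=O → ether.
  CH2SH: –SH on an sp³ carbon → thiol.

aldehyde, alkene, amine, arene, ester, ether, ketone, nitrile, thiol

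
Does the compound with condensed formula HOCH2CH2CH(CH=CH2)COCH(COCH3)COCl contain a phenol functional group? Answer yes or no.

HO– on an sp³ carbon → alcohol.
pendant –CH=CH2: C=C double bond → alkene.
–C(=O)– with carbon on both sides → ketone.
pendant –COCH3: carbonyl C bonded to two carbons → ketone.
–C(=O)Cl: carbonyl C bonded to C and to a halogen → acyl halide (not alkyl halide).
In HOCH2, the –OH is on an sp³ carbon, not on an aromatic ring, so it is an alcohol.
The groups actually present are: acyl halide, alcohol, alkene, ketone.

no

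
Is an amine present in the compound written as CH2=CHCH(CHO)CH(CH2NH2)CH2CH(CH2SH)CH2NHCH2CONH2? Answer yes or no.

yes

C=C double bond → alkene.
pendant –CHO: carbonyl C bonded to C and H → aldehyde.
pendant –CH2NH2: N on sp³ C, no adjacent C=O → amine.
pendant –CH2SH → thiol.
C–N–C with sp³ carbons and no adjacent C=O → amine (secondary).
–C(=O)NH2: carbonyl C bonded to C and to N → amide (the N is not a separate amine).
The CH(CH2NH2) segment supplies the amine: pendant –CH2NH2: N on sp³ C, no adjacent C=O → amine.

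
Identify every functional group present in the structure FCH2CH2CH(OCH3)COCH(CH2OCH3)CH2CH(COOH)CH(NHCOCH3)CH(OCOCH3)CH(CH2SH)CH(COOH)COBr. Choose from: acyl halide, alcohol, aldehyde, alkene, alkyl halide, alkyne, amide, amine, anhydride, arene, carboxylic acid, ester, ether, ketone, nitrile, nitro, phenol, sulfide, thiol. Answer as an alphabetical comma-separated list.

acyl halide, alkyl halide, amide, carboxylic acid, ester, ether, ketone, thiol

Reading the structure from left to right:
  FCH2: halogen on an sp³ carbon → alkyl halide.
  CH(OCH3): pendant –OCH3: C–O–C with sp³ C, no adjacent C=O → ether.
  CO: –C(=O)– with carbon on both sides → ketone.
  CH(CH2OCH3): pendant –CH2OCH3: C–O–C linkage → ether.
  CH(COOH): pendant –COOH: carbonyl C bonded to C and –OH → carboxylic acid.
  CH(NHCOCH3): pendant –NHC(=O)CH3: N bonded to a carbonyl → amide (not amine).
  CH(OCOCH3): pendant –OC(=O)CH3: an acyloxy group → ester.
  CH(CH2SH): pendant –CH2SH → thiol.
  CH(COOH): pendant –COOH: carbonyl C bonded to C and –OH → carboxylic acid.
  COBr: –C(=O)Br: carbonyl C bonded to C and to a halogen → acyl halide (not alkyl halide).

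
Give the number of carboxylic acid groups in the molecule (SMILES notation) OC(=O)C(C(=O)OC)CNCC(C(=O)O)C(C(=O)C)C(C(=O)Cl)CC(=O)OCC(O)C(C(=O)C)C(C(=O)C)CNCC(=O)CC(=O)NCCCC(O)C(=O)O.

Reading the structure from left to right:
  HOOC: –COOH: carbonyl C bonded to –OH and C → carboxylic acid (the –OH is not a separate alcohol).
  CH(COOCH3): pendant –COOCH3: carbonyl C bonded to C and –OCH3 → ester.
  CH2NHCH2: C–N–C with sp³ carbons and no adjacent C=O → amine (secondary).
  CH(COOH): pendant –COOH: carbonyl C bonded to C and –OH → carboxylic acid.
  CH(COCH3): pendant –COCH3: carbonyl C bonded to two carbons → ketone.
  CH(COCl): pendant –C(=O)X: carbonyl C bonded to C and halogen → acyl halide.
  CH2COOCH2: –C(=O)–O–C with C on the carbonyl side → ester.
  CH(OH): –OH on an sp³ carbon → alcohol (secondary).
  CH(COCH3): pendant –COCH3: carbonyl C bonded to two carbons → ketone.
  CH(COCH3): pendant –COCH3: carbonyl C bonded to two carbons → ketone.
  CH2NHCH2: C–N–C with sp³ carbons and no adjacent C=O → amine (secondary).
  CO: –C(=O)– with carbon on both sides → ketone.
  CH2CONHCH2: –C(=O)–N– linkage → amide (the N is not an amine).
  CH(OH): –OH on an sp³ carbon → alcohol (secondary).
  COOH: –COOH: carbonyl C bonded to –OH and C → carboxylic acid (the –OH is not a separate alcohol).
Carboxylic acid appears at: HOOC, CH(COOH), COOH → 3.

3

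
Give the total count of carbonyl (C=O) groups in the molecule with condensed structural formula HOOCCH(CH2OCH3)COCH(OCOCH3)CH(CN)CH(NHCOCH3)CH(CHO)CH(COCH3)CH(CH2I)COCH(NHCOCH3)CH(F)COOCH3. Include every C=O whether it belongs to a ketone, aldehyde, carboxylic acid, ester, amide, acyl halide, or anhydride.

HOOC: carboxylic acid, 1 C=O (running total 1).
CO: ketone, 1 C=O (running total 2).
CH(OCOCH3): ester, 1 C=O (running total 3).
CH(NHCOCH3): amide, 1 C=O (running total 4).
CH(CHO): aldehyde, 1 C=O (running total 5).
CH(COCH3): ketone, 1 C=O (running total 6).
CO: ketone, 1 C=O (running total 7).
CH(NHCOCH3): amide, 1 C=O (running total 8).
COOCH3: ester, 1 C=O (running total 9).

9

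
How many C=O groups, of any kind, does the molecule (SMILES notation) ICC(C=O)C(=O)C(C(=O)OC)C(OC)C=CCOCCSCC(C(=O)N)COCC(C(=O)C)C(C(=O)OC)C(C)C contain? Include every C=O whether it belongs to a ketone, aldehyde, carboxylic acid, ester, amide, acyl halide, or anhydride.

6

CH(CHO): aldehyde, 1 C=O (running total 1).
CO: ketone, 1 C=O (running total 2).
CH(COOCH3): ester, 1 C=O (running total 3).
CH(CONH2): amide, 1 C=O (running total 4).
CH(COCH3): ketone, 1 C=O (running total 5).
CH(COOCH3): ester, 1 C=O (running total 6).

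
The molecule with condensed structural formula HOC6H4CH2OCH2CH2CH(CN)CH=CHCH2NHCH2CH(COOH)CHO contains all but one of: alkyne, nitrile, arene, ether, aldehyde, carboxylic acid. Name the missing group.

alkyne

carboxylic acid: present (CH(COOH) — pendant –COOH: carbonyl C bonded to C and –OH → carboxylic acid).
nitrile: present (CH(CN) — pendant –C≡N: nitrile).
arene: present (HOC6H4 — –OH attached directly to an aromatic ring → phenol (not alcohol); the ring itself is an arene).
aldehyde: present (CHO — terminal –CHO: carbonyl C bonded to H and C → aldehyde).
ether: present (CH2OCH2 — C–O–C with sp³ carbons on both sides and no adjacent C=O → ether).
alkyne: absent. In CH(CN), the triple bond is C≡N, not C≡C, so it is a nitrile.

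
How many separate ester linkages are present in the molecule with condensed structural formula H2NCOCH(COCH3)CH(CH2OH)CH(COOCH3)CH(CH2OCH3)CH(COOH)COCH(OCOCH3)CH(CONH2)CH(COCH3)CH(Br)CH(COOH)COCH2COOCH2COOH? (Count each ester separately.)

Taking each segment in turn:
  H2NCO: –C(=O)NH2: carbonyl C bonded to C and to N → amide (the N is not a separate amine).
  CH(COCH3): pendant –COCH3: carbonyl C bonded to two carbons → ketone.
  CH(CH2OH): pendant –CH2OH on an sp³ backbone C → alcohol.
  CH(COOCH3): pendant –COOCH3: carbonyl C bonded to C and –OCH3 → ester.
  CH(CH2OCH3): pendant –CH2OCH3: C–O–C linkage → ether.
  CH(COOH): pendant –COOH: carbonyl C bonded to C and –OH → carboxylic acid.
  CO: –C(=O)– with carbon on both sides → ketone.
  CH(OCOCH3): pendant –OC(=O)CH3: an acyloxy group → ester.
  CH(CONH2): pendant –CONH2: carbonyl C bonded to C and N → amide.
  CH(COCH3): pendant –COCH3: carbonyl C bonded to two carbons → ketone.
  CH(Br): halogen on an sp³ carbon → alkyl halide.
  CH(COOH): pendant –COOH: carbonyl C bonded to C and –OH → carboxylic acid.
  CO: –C(=O)– with carbon on both sides → ketone.
  CH2COOCH2: –C(=O)–O–C with C on the carbonyl side → ester.
  COOH: –COOH: carbonyl C bonded to –OH and C → carboxylic acid (the –OH is not a separate alcohol).
Ester appears at: CH(COOCH3), CH(OCOCH3), CH2COOCH2 → 3.

3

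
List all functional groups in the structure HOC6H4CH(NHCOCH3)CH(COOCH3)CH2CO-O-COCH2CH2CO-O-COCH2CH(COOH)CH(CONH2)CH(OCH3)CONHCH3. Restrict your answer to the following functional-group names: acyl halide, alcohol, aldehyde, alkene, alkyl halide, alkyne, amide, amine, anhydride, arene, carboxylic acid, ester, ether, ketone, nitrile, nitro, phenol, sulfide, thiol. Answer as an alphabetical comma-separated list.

Working along the chain:
  HOC6H4: –OH attached directly to an aromatic ring → phenol (not alcohol); the ring itself is an arene.
  CH(NHCOCH3): pendant –NHC(=O)CH3: N bonded to a carbonyl → amide (not amine).
  CH(COOCH3): pendant –COOCH3: carbonyl C bonded to C and –OCH3 → ester.
  CH2CO-O-COCH2: two acyl groups sharing one oxygen, –C(=O)–O–C(=O)– → anhydride.
  CH2CO-O-COCH2: two acyl groups sharing one oxygen, –C(=O)–O–C(=O)– → anhydride.
  CH(COOH): pendant –COOH: carbonyl C bonded to C and –OH → carboxylic acid.
  CH(CONH2): pendant –CONH2: carbonyl C bonded to C and N → amide.
  CH(OCH3): pendant –OCH3: C–O–C with sp³ C, no adjacent C=O → ether.
  CONHCH3: –C(=O)NHCH3: carbonyl C bonded to C and to N → amide (the N is not an amine).

amide, anhydride, arene, carboxylic acid, ester, ether, phenol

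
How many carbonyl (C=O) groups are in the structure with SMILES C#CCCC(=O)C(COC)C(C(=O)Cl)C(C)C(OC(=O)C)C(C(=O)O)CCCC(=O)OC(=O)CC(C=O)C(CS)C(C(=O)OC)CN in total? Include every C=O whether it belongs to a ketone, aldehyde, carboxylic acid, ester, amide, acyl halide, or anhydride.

CO: ketone, 1 C=O (running total 1).
CH(COCl): acyl halide, 1 C=O (running total 2).
CH(OCOCH3): ester, 1 C=O (running total 3).
CH(COOH): carboxylic acid, 1 C=O (running total 4).
CH2CO-O-COCH2: anhydride, 2 C=O (running total 6).
CH(CHO): aldehyde, 1 C=O (running total 7).
CH(COOCH3): ester, 1 C=O (running total 8).

8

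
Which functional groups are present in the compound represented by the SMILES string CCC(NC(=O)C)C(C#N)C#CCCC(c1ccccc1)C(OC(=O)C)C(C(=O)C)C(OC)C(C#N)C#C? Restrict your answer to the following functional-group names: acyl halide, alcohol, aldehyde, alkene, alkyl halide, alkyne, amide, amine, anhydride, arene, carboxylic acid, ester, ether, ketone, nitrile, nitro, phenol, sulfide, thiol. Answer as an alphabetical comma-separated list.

alkyne, amide, arene, ester, ether, ketone, nitrile

Taking each segment in turn:
  CH(NHCOCH3): pendant –NHC(=O)CH3: N bonded to a carbonyl → amide (not amine).
  CH(CN): pendant –C≡N: nitrile.
  C≡C: C≡C triple bond → alkyne.
  CH(C6H5): pendant –C6H5: benzene ring → arene.
  CH(OCOCH3): pendant –OC(=O)CH3: an acyloxy group → ester.
  CH(COCH3): pendant –COCH3: carbonyl C bonded to two carbons → ketone.
  CH(OCH3): pendant –OCH3: C–O–C with sp³ C, no adjacent C=O → ether.
  CH(CN): pendant –C≡N: nitrile.
  C≡CH: C≡C triple bond → alkyne.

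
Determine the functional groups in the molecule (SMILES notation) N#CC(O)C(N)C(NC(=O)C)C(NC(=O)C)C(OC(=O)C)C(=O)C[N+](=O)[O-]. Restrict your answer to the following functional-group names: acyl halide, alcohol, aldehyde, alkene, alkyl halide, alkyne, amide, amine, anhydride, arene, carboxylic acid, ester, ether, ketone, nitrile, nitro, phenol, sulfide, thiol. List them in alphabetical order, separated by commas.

Working along the chain:
  N≡C: N≡C–: carbon triple-bonded to nitrogen → nitrile.
  CH(OH): –OH on an sp³ carbon → alcohol (secondary).
  CH(NH2): –NH2 on an sp³ carbon with no adjacent C=O → amine.
  CH(NHCOCH3): pendant –NHC(=O)CH3: N bonded to a carbonyl → amide (not amine).
  CH(NHCOCH3): pendant –NHC(=O)CH3: N bonded to a carbonyl → amide (not amine).
  CH(OCOCH3): pendant –OC(=O)CH3: an acyloxy group → ester.
  CO: –C(=O)– with carbon on both sides → ketone.
  CH2NO2: –NO2 on carbon → nitro group.

alcohol, amide, amine, ester, ketone, nitrile, nitro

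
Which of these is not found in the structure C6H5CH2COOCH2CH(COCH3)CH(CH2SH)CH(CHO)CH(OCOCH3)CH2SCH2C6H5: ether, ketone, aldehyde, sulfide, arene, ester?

ketone: present (CH(COCH3) — pendant –COCH3: carbonyl C bonded to two carbons → ketone).
aldehyde: present (CH(CHO) — pendant –CHO: carbonyl C bonded to C and H → aldehyde).
sulfide: present (CH2SCH2 — C–S–C linkage → sulfide (thioether)).
arene: present (C6H5 — C6H5– phenyl ring → arene).
ester: present (CH2COOCH2 — –C(=O)–O–C with C on the carbonyl side → ester).
ether: absent. In each of CH2COOCH2 and CH(OCOCH3), the C–O–C oxygen is adjacent to a C=O, so it belongs to an ester, not an ether.

ether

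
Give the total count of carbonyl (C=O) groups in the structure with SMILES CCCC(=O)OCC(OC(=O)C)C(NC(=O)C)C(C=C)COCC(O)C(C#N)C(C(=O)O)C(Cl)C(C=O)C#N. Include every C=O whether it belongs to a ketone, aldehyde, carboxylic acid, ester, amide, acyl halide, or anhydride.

5

CH2COOCH2: ester, 1 C=O (running total 1).
CH(OCOCH3): ester, 1 C=O (running total 2).
CH(NHCOCH3): amide, 1 C=O (running total 3).
CH(COOH): carboxylic acid, 1 C=O (running total 4).
CH(CHO): aldehyde, 1 C=O (running total 5).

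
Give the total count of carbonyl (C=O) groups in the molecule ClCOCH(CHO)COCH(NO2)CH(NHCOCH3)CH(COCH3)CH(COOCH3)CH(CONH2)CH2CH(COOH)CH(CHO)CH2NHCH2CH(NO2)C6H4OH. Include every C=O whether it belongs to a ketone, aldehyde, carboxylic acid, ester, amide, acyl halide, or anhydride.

ClCO: acyl halide, 1 C=O (running total 1).
CH(CHO): aldehyde, 1 C=O (running total 2).
CO: ketone, 1 C=O (running total 3).
CH(NHCOCH3): amide, 1 C=O (running total 4).
CH(COCH3): ketone, 1 C=O (running total 5).
CH(COOCH3): ester, 1 C=O (running total 6).
CH(CONH2): amide, 1 C=O (running total 7).
CH(COOH): carboxylic acid, 1 C=O (running total 8).
CH(CHO): aldehyde, 1 C=O (running total 9).

9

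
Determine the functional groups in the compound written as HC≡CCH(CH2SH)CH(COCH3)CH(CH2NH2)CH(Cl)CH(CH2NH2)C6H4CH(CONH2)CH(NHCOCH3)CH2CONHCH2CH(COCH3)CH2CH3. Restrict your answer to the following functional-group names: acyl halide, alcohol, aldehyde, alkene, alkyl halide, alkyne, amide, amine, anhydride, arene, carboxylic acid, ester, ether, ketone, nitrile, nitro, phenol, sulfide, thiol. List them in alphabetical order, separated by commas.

C≡C triple bond → alkyne.
pendant –CH2SH → thiol.
pendant –COCH3: carbonyl C bonded to two carbons → ketone.
pendant –CH2NH2: N on sp³ C, no adjacent C=O → amine.
halogen on an sp³ carbon → alkyl halide.
pendant –CH2NH2: N on sp³ C, no adjacent C=O → amine.
para-disubstituted benzene ring → arene.
pendant –CONH2: carbonyl C bonded to C and N → amide.
pendant –NHC(=O)CH3: N bonded to a carbonyl → amide (not amine).
–C(=O)–N– linkage → amide (the N is not an amine).
pendant –COCH3: carbonyl C bonded to two carbons → ketone.

alkyl halide, alkyne, amide, amine, arene, ketone, thiol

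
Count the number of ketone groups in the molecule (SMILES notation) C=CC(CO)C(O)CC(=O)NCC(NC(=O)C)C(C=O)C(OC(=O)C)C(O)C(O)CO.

0

Working along the chain:
  CH2=CH: C=C double bond → alkene.
  CH(CH2OH): pendant –CH2OH on an sp³ backbone C → alcohol.
  CH(OH): –OH on an sp³ carbon → alcohol (secondary).
  CH2CONHCH2: –C(=O)–N– linkage → amide (the N is not an amine).
  CH(NHCOCH3): pendant –NHC(=O)CH3: N bonded to a carbonyl → amide (not amine).
  CH(CHO): pendant –CHO: carbonyl C bonded to C and H → aldehyde.
  CH(OCOCH3): pendant –OC(=O)CH3: an acyloxy group → ester.
  CH(OH): –OH on an sp³ carbon → alcohol (secondary).
  CH(OH): –OH on an sp³ carbon → alcohol (secondary).
  CH2OH: –OH on an sp³ carbon → alcohol.
No segment is a ketone: CH2CONHCH2 is amide, not ketone; CH(NHCOCH3) is amide, not ketone; CH(CHO) is aldehyde, not ketone. → 0.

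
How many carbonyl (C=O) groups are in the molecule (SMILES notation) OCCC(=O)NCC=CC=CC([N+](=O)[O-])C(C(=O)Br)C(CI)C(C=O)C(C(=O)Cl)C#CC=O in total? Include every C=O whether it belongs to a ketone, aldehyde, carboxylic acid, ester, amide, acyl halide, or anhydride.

5

CH2CONHCH2: amide, 1 C=O (running total 1).
CH(COBr): acyl halide, 1 C=O (running total 2).
CH(CHO): aldehyde, 1 C=O (running total 3).
CH(COCl): acyl halide, 1 C=O (running total 4).
CHO: aldehyde, 1 C=O (running total 5).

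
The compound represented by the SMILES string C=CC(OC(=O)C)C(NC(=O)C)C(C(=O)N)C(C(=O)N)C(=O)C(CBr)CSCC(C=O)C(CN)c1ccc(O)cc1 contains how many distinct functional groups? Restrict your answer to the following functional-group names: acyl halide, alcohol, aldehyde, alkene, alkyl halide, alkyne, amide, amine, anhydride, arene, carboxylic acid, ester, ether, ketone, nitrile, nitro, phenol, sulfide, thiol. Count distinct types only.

Taking each segment in turn:
  CH2=CH: C=C double bond → alkene.
  CH(OCOCH3): pendant –OC(=O)CH3: an acyloxy group → ester.
  CH(NHCOCH3): pendant –NHC(=O)CH3: N bonded to a carbonyl → amide (not amine).
  CH(CONH2): pendant –CONH2: carbonyl C bonded to C and N → amide.
  CH(CONH2): pendant –CONH2: carbonyl C bonded to C and N → amide.
  CO: –C(=O)– with carbon on both sides → ketone.
  CH(CH2Br): pendant –CH2X: halogen on sp³ carbon → alkyl halide.
  CH2SCH2: C–S–C linkage → sulfide (thioether).
  CH(CHO): pendant –CHO: carbonyl C bonded to C and H → aldehyde.
  CH(CH2NH2): pendant –CH2NH2: N on sp³ C, no adjacent C=O → amine.
  C6H4OH: –OH attached directly to an aromatic ring → phenol (not alcohol); the ring itself is an arene.
Distinct types present: aldehyde, alkene, alkyl halide, amide, amine, arene, ester, ketone, phenol, sulfide.

10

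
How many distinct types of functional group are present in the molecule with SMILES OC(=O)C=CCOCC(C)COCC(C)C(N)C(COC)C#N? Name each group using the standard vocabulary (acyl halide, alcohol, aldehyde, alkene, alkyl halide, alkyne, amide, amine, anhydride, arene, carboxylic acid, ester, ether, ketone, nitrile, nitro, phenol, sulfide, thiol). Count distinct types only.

–COOH: carbonyl C bonded to –OH and C → carboxylic acid (the –OH is not a separate alcohol).
C=C double bond → alkene.
C–O–C with sp³ carbons on both sides and no adjacent C=O → ether.
C–O–C with sp³ carbons on both sides and no adjacent C=O → ether.
–NH2 on an sp³ carbon with no adjacent C=O → amine.
pendant –CH2OCH3: C–O–C linkage → ether.
–C≡N: carbon triple-bonded to nitrogen → nitrile.
Distinct types present: alkene, amine, carboxylic acid, ether, nitrile.

5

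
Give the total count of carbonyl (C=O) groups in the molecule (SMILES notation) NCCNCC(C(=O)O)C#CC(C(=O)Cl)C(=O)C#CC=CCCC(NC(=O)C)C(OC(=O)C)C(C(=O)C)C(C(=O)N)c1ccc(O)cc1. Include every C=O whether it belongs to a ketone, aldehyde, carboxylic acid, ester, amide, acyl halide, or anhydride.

7

CH(COOH): carboxylic acid, 1 C=O (running total 1).
CH(COCl): acyl halide, 1 C=O (running total 2).
CO: ketone, 1 C=O (running total 3).
CH(NHCOCH3): amide, 1 C=O (running total 4).
CH(OCOCH3): ester, 1 C=O (running total 5).
CH(COCH3): ketone, 1 C=O (running total 6).
CH(CONH2): amide, 1 C=O (running total 7).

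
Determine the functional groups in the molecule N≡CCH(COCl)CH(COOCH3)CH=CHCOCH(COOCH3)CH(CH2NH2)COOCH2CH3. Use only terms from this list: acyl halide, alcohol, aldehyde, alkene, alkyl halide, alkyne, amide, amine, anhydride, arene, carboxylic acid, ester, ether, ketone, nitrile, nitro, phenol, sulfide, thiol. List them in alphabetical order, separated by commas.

acyl halide, alkene, amine, ester, ketone, nitrile

Taking each segment in turn:
  N≡C: N≡C–: carbon triple-bonded to nitrogen → nitrile.
  CH(COCl): pendant –C(=O)X: carbonyl C bonded to C and halogen → acyl halide.
  CH(COOCH3): pendant –COOCH3: carbonyl C bonded to C and –OCH3 → ester.
  CH=CH: C=C double bond → alkene.
  CO: –C(=O)– with carbon on both sides → ketone.
  CH(COOCH3): pendant –COOCH3: carbonyl C bonded to C and –OCH3 → ester.
  CH(CH2NH2): pendant –CH2NH2: N on sp³ C, no adjacent C=O → amine.
  COOCH2CH3: –C(=O)OCH2CH3: carbonyl C bonded to C and to –OEt → ester.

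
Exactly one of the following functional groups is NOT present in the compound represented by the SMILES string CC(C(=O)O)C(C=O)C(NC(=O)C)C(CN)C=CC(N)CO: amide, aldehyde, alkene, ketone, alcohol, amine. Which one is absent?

ketone

amine: present (CH(CH2NH2) — pendant –CH2NH2: N on sp³ C, no adjacent C=O → amine).
aldehyde: present (CH(CHO) — pendant –CHO: carbonyl C bonded to C and H → aldehyde).
alkene: present (CH=CH — C=C double bond → alkene).
amide: present (CH(NHCOCH3) — pendant –NHC(=O)CH3: N bonded to a carbonyl → amide (not amine)).
alcohol: present (CH2OH — –OH on an sp³ carbon → alcohol).
ketone: absent. In CH(NHCOCH3), the C=O is bonded to nitrogen, which defines an amide, not a ketone. In CH(COOH), the C=O bears an –OH, making it a carboxylic acid rather than a ketone. In CH(CHO), the carbonyl carbon carries an H, so it is an aldehyde, not a ketone.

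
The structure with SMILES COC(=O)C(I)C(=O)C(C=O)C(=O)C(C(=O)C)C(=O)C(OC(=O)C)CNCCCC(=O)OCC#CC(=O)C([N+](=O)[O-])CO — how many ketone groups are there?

5

CH3O–C(=O)–: carbonyl C bonded to C and to –OCH3 → ester (not ketone + ether).
halogen on an sp³ carbon → alkyl halide.
–C(=O)– with carbon on both sides → ketone.
pendant –CHO: carbonyl C bonded to C and H → aldehyde.
–C(=O)– with carbon on both sides → ketone.
pendant –COCH3: carbonyl C bonded to two carbons → ketone.
–C(=O)– with carbon on both sides → ketone.
pendant –OC(=O)CH3: an acyloxy group → ester.
C–N–C with sp³ carbons and no adjacent C=O → amine (secondary).
–C(=O)–O–C with C on the carbonyl side → ester.
C≡C triple bond → alkyne.
–C(=O)– with carbon on both sides → ketone.
–NO2 on an sp³ carbon → nitro (the N=O is not a carbonyl).
–OH on an sp³ carbon → alcohol.
Ketone appears at: CO, CO, CH(COCH3), CO, CO → 5.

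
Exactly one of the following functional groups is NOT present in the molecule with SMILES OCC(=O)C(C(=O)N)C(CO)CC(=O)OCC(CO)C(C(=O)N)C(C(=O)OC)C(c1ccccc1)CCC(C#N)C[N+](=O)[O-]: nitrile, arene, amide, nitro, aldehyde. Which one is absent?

nitrile: present (CH(CN) — pendant –C≡N: nitrile).
arene: present (CH(C6H5) — pendant –C6H5: benzene ring → arene).
amide: present (CH(CONH2) — pendant –CONH2: carbonyl C bonded to C and N → amide).
nitro: present (CH2NO2 — –NO2 on carbon → nitro group).
aldehyde: absent. In CO, the carbonyl carbon is bonded to two carbons, so it is a ketone, not an aldehyde.

aldehyde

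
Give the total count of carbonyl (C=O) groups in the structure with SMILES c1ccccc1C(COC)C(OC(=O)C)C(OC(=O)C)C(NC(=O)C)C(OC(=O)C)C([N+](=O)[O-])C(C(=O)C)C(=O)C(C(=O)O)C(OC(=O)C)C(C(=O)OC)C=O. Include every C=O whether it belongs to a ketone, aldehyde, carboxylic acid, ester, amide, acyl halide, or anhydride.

CH(OCOCH3): ester, 1 C=O (running total 1).
CH(OCOCH3): ester, 1 C=O (running total 2).
CH(NHCOCH3): amide, 1 C=O (running total 3).
CH(OCOCH3): ester, 1 C=O (running total 4).
CH(COCH3): ketone, 1 C=O (running total 5).
CO: ketone, 1 C=O (running total 6).
CH(COOH): carboxylic acid, 1 C=O (running total 7).
CH(OCOCH3): ester, 1 C=O (running total 8).
CH(COOCH3): ester, 1 C=O (running total 9).
CHO: aldehyde, 1 C=O (running total 10).

10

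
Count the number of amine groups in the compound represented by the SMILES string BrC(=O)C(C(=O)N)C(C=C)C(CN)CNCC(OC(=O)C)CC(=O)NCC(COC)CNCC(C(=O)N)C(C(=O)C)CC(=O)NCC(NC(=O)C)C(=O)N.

–C(=O)Br: carbonyl C bonded to C and to a halogen → acyl halide (not alkyl halide).
pendant –CONH2: carbonyl C bonded to C and N → amide.
pendant –CH=CH2: C=C double bond → alkene.
pendant –CH2NH2: N on sp³ C, no adjacent C=O → amine.
C–N–C with sp³ carbons and no adjacent C=O → amine (secondary).
pendant –OC(=O)CH3: an acyloxy group → ester.
–C(=O)–N– linkage → amide (the N is not an amine).
pendant –CH2OCH3: C–O–C linkage → ether.
C–N–C with sp³ carbons and no adjacent C=O → amine (secondary).
pendant –CONH2: carbonyl C bonded to C and N → amide.
pendant –COCH3: carbonyl C bonded to two carbons → ketone.
–C(=O)–N– linkage → amide (the N is not an amine).
pendant –NHC(=O)CH3: N bonded to a carbonyl → amide (not amine).
–C(=O)NH2: carbonyl C bonded to C and to N → amide (the N is not a separate amine).
Amine appears at: CH(CH2NH2), CH2NHCH2, CH2NHCH2 → 3.

3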